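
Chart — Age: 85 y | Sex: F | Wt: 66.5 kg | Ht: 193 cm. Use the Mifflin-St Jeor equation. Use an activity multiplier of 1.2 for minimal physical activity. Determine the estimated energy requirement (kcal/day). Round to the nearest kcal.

1542 kcal/day

Mifflin-St Jeor (female): BMR = 10(66.5) + 6.25(193) − 5(85) − 161 = 665 + 1206.25 − 425 − 161 = 1285.25 kcal/day.
TEE = BMR × activity factor = 1285.25 × 1.2 = 1542.3 kcal/day.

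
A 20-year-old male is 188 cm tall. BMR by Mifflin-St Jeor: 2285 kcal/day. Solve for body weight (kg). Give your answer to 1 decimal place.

120.5 kg

2285 = 10·W + 6.25(188) − 5(20) + 5
10·W = 2285 − 1080 = 1205, so W = 120.5 kg.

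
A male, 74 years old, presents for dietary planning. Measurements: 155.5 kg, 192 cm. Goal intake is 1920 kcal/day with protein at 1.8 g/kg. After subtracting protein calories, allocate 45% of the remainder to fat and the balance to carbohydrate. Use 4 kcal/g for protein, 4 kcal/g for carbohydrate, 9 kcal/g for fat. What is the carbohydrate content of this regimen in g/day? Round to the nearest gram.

110 g/day

Protein = 1.8 × 155.5 = 279.9 g → 279.9 × 4 = 1119.6 kcal.
Non-protein calories = 1920 − 1119.6 = 800.4 kcal.
Fat: 45% × 800.4 = 360.18 kcal; carbohydrate: 440.22 kcal.
Carbohydrate: 440.22 kcal ÷ 4 kcal/g = 110.055 g.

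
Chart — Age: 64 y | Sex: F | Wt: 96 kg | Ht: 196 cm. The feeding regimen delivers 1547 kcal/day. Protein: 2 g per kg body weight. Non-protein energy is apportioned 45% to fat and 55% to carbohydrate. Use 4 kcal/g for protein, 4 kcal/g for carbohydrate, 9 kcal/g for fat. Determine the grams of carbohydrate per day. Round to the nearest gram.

107 g/day

Protein = 2 × 96 = 192 g → 192 × 4 = 768 kcal.
Non-protein calories = 1547 − 768 = 779 kcal.
Fat: 45% × 779 = 350.55 kcal; carbohydrate: 428.45 kcal.
Carbohydrate: 428.45 kcal ÷ 4 kcal/g = 107.1125 g.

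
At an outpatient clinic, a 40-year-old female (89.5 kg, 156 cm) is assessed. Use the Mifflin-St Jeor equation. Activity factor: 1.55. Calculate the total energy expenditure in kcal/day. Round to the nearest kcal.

Mifflin-St Jeor (female): BMR = 10(89.5) + 6.25(156) − 5(40) − 161 = 895 + 975 − 200 − 161 = 1509 kcal/day.
TEE = BMR × activity factor = 1509 × 1.55 = 2338.95 kcal/day.

2339 kcal/day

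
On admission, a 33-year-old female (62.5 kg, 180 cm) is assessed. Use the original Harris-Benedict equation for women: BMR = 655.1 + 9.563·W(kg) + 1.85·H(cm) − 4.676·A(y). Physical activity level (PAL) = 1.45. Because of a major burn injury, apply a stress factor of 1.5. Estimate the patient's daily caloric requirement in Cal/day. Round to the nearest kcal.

3113 Cal/day

Harris-Benedict: BMR = 655.1 + 9.563(62.5) + 1.85(180) − 4.676(33) = 1431.4795 kcal/day.
TEE = BMR × activity factor = 1431.4795 × 1.45 = 2075.6453 kcal/day.
Apply stress factor: 2075.6453 × 1.5 = 3113.4679 kcal/day.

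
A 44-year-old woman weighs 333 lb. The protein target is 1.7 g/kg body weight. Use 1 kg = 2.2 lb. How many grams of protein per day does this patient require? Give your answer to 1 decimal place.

Weight in kg = 333 ÷ 2.2 = 151.3636 kg.
Protein = 1.7 g/kg × 151.3636 kg = 257.3182 g/day.

257.3 g/day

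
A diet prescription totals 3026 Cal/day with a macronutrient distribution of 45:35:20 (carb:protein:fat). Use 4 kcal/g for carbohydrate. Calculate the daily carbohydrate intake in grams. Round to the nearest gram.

340 g/day

Carbohydrate energy = 45% × 3026 = 1361.7 kcal.
At 4 kcal/g: 1361.7 ÷ 4 = 340.425 g.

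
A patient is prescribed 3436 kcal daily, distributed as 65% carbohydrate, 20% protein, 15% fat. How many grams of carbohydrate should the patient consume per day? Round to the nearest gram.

Carbohydrate energy = 65% × 3436 = 2233.4 kcal.
At 4 kcal/g: 2233.4 ÷ 4 = 558.35 g.

558 g/day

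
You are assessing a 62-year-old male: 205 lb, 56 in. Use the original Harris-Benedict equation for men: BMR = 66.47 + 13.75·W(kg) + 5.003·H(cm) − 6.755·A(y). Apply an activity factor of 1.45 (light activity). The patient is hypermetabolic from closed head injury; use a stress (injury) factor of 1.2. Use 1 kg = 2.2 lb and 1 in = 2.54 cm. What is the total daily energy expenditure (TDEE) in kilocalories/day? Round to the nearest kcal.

2855 kilocalories/day

Convert to metric: weight = 205 ÷ 2.2 = 93.1818 kg; height = 56 × 2.54 = 142.24 cm.
Harris-Benedict: BMR = 66.47 + 13.75(93.1818) + 5.003(142.24) − 6.755(62) = 1640.5367 kcal/day.
TEE = BMR × activity factor = 1640.5367 × 1.45 = 2378.7782 kcal/day.
Apply stress factor: 2378.7782 × 1.2 = 2854.5339 kcal/day.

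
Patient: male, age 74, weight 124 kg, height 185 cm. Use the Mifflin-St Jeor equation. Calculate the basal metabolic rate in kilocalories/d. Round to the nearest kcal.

2031 kilocalories/d

Mifflin-St Jeor (male): BMR = 10(124) + 6.25(185) − 5(74) + 5 = 1240 + 1156.25 − 370 + 5 = 2031.25 kcal/day.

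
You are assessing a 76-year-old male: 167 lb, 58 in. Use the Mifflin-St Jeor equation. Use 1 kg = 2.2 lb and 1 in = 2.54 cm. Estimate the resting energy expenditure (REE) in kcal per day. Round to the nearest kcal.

1305 kcal per day

Convert to metric: weight = 167 ÷ 2.2 = 75.9091 kg; height = 58 × 2.54 = 147.32 cm.
Mifflin-St Jeor (male): BMR = 10(75.9091) + 6.25(147.32) − 5(76) + 5 = 759.0909 + 920.75 − 380 + 5 = 1304.8409 kcal/day.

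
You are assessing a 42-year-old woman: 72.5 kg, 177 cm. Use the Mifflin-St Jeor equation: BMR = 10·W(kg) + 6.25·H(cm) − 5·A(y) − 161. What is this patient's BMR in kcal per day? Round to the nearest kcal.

1460 kcal per day

Mifflin-St Jeor (female): BMR = 10(72.5) + 6.25(177) − 5(42) − 161 = 725 + 1106.25 − 210 − 161 = 1460.25 kcal/day.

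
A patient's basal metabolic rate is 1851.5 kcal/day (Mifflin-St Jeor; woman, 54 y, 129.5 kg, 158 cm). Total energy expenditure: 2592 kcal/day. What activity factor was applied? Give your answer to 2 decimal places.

Activity factor = TEE ÷ BMR = 2592 ÷ 1851.5 = 1.4.

1.40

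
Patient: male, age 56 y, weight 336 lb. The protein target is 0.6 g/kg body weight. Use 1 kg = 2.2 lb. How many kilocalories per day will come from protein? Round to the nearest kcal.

Weight in kg = 336 ÷ 2.2 = 152.7273 kg.
Protein = 0.6 g/kg × 152.7273 kg = 91.6364 g/day.
Protein energy = 91.6364 g × 4 kcal/g = 366.5455 kcal/day.

367 kcal/day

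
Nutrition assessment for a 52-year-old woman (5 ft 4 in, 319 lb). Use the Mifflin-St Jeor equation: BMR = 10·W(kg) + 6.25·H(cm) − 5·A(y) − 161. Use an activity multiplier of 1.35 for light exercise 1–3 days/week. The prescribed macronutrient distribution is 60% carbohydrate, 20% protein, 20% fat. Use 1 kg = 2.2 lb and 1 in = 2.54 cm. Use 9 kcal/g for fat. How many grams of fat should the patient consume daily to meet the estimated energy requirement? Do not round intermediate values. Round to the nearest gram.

Convert to metric: weight = 319 ÷ 2.2 = 145 kg; height = (5×12 + 4) × 2.54 = 64 × 2.54 = 162.56 cm.
Mifflin-St Jeor (female): BMR = 10(145) + 6.25(162.56) − 5(52) − 161 = 1450 + 1016 − 260 − 161 = 2045 kcal/day.
TEE = 2045 × 1.35 = 2760.75 kcal/day.
Fat energy = 20% × 2760.75 = 552.15 kcal.
Fat = 552.15 ÷ 9 kcal/g = 61.35 g.

61 g/day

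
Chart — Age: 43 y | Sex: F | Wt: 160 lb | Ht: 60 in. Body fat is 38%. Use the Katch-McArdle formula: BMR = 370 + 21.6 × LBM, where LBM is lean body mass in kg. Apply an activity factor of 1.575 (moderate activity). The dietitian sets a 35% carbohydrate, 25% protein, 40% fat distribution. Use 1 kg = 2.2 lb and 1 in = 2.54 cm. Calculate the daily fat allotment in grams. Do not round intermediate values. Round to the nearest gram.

Convert to metric: weight = 160 ÷ 2.2 = 72.7273 kg; height = 60 × 2.54 = 152.4 cm.
LBM = 72.7273 × (1 − 0.38) = 45.0909 kg. Katch-McArdle: BMR = 370 + 21.6 × 45.0909 = 1343.9636 kcal/day.
TEE = 1343.9636 × 1.575 = 2116.7427 kcal/day.
Fat energy = 40% × 2116.7427 = 846.6971 kcal.
Fat = 846.6971 ÷ 9 kcal/g = 94.0775 g.

94 g/day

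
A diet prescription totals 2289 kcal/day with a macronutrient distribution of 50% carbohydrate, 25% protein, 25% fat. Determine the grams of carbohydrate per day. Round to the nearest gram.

286 g/day

Carbohydrate energy = 50% × 2289 = 1144.5 kcal.
At 4 kcal/g: 1144.5 ÷ 4 = 286.125 g.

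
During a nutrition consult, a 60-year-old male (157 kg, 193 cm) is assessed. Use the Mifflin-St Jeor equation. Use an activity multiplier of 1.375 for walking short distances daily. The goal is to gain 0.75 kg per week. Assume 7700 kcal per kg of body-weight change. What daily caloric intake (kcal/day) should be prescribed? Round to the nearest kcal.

Mifflin-St Jeor (male): BMR = 10(157) + 6.25(193) − 5(60) + 5 = 1570 + 1206.25 − 300 + 5 = 2481.25 kcal/day.
TEE = 2481.25 × 1.375 = 3411.7188 kcal/day.
Required daily surplus = 0.75 × 7700 ÷ 7 = 825 kcal/day.
Target intake = 3411.7188 + 825 = 4236.7188 kcal/day.

4237 kcal/day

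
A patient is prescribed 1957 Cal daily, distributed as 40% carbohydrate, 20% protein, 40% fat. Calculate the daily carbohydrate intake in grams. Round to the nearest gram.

196 g/day

Carbohydrate energy = 40% × 1957 = 782.8 kcal.
At 4 kcal/g: 782.8 ÷ 4 = 195.7 g.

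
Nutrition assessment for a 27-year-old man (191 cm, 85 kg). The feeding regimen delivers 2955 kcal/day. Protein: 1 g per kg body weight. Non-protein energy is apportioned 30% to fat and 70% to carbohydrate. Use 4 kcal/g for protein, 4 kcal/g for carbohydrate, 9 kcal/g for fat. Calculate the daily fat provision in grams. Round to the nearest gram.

87 g/day

Protein = 1 × 85 = 85 g → 85 × 4 = 340 kcal.
Non-protein calories = 2955 − 340 = 2615 kcal.
Fat: 30% × 2615 = 784.5 kcal; carbohydrate: 1830.5 kcal.
Fat: 784.5 kcal ÷ 9 kcal/g = 87.1667 g.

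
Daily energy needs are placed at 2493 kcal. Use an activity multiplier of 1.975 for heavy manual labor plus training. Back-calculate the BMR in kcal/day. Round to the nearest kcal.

1262 kcal/day

BMR = TEE ÷ activity factor = 2493 ÷ 1.975 = 1262.2785 kcal/day.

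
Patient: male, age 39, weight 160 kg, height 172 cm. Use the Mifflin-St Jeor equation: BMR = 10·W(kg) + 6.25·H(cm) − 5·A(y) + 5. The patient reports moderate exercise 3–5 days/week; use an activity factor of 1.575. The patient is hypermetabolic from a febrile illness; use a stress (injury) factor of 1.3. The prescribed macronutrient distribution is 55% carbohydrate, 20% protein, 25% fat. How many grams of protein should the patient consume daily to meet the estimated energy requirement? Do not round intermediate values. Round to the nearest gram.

254 g/day

Mifflin-St Jeor (male): BMR = 10(160) + 6.25(172) − 5(39) + 5 = 1600 + 1075 − 195 + 5 = 2485 kcal/day.
TEE = 2485 × 1.575 = 3913.875 kcal/day.
With stress factor 1.3: 3913.875 × 1.3 = 5088.0375 kcal/day.
Protein energy = 20% × 5088.0375 = 1017.6075 kcal.
Protein = 1017.6075 ÷ 4 kcal/g = 254.4019 g.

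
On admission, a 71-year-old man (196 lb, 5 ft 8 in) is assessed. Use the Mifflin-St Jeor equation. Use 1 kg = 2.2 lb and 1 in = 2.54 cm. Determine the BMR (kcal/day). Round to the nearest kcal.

Convert to metric: weight = 196 ÷ 2.2 = 89.0909 kg; height = (5×12 + 8) × 2.54 = 68 × 2.54 = 172.72 cm.
Mifflin-St Jeor (male): BMR = 10(89.0909) + 6.25(172.72) − 5(71) + 5 = 890.9091 + 1079.5 − 355 + 5 = 1620.4091 kcal/day.

1620 kcal/day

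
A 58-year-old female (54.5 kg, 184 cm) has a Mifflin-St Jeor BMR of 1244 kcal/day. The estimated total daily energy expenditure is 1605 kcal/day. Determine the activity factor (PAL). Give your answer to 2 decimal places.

1.29

Activity factor = TEE ÷ BMR = 1605 ÷ 1244 = 1.29.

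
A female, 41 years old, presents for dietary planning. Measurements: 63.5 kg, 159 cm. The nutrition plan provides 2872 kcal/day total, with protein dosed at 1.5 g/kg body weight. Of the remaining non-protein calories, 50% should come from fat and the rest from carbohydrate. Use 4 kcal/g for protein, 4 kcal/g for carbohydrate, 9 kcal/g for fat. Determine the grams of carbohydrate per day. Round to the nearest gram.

Protein = 1.5 × 63.5 = 95.25 g → 95.25 × 4 = 381 kcal.
Non-protein calories = 2872 − 381 = 2491 kcal.
Fat: 50% × 2491 = 1245.5 kcal; carbohydrate: 1245.5 kcal.
Carbohydrate: 1245.5 kcal ÷ 4 kcal/g = 311.375 g.

311 g/day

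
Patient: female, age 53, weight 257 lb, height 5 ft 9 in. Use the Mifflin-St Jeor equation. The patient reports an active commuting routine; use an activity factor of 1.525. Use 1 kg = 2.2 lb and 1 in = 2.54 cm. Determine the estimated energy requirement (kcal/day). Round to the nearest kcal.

Convert to metric: weight = 257 ÷ 2.2 = 116.8182 kg; height = (5×12 + 9) × 2.54 = 69 × 2.54 = 175.26 cm.
Mifflin-St Jeor (female): BMR = 10(116.8182) + 6.25(175.26) − 5(53) − 161 = 1168.1818 + 1095.375 − 265 − 161 = 1837.5568 kcal/day.
TEE = BMR × activity factor = 1837.5568 × 1.525 = 2802.2741 kcal/day.

2802 kcal/day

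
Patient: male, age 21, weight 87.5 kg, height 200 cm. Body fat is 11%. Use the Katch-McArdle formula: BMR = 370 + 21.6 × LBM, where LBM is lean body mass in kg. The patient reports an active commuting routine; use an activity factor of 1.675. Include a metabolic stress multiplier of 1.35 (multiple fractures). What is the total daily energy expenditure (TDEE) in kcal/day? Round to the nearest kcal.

4640 kcal/day

LBM = 87.5 × (1 − 0.11) = 77.875 kg. Katch-McArdle: BMR = 370 + 21.6 × 77.875 = 2052.1 kcal/day.
TEE = BMR × activity factor = 2052.1 × 1.675 = 3437.2675 kcal/day.
Apply stress factor: 3437.2675 × 1.35 = 4640.3111 kcal/day.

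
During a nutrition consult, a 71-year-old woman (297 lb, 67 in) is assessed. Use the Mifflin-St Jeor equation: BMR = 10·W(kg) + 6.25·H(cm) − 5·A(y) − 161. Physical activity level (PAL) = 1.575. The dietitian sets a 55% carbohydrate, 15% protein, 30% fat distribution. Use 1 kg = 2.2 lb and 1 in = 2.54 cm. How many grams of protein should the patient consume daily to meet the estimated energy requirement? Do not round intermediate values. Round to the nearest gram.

112 g/day

Convert to metric: weight = 297 ÷ 2.2 = 135 kg; height = 67 × 2.54 = 170.18 cm.
Mifflin-St Jeor (female): BMR = 10(135) + 6.25(170.18) − 5(71) − 161 = 1350 + 1063.625 − 355 − 161 = 1897.625 kcal/day.
TEE = 1897.625 × 1.575 = 2988.7594 kcal/day.
Protein energy = 15% × 2988.7594 = 448.3139 kcal.
Protein = 448.3139 ÷ 4 kcal/g = 112.0785 g.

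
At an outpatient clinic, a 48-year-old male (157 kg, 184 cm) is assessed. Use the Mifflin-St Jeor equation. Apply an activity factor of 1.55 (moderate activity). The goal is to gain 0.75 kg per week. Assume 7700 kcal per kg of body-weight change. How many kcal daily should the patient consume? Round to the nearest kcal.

Mifflin-St Jeor (male): BMR = 10(157) + 6.25(184) − 5(48) + 5 = 1570 + 1150 − 240 + 5 = 2485 kcal/day.
TEE = 2485 × 1.55 = 3851.75 kcal/day.
Required daily surplus = 0.75 × 7700 ÷ 7 = 825 kcal/day.
Target intake = 3851.75 + 825 = 4676.75 kcal/day.

4677 kcal daily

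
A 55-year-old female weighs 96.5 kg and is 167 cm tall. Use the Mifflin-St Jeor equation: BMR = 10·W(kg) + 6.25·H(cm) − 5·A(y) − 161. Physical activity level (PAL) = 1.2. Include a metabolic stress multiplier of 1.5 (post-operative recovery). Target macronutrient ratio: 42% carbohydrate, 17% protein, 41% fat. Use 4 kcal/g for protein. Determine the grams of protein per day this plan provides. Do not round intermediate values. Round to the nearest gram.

120 g/day

Mifflin-St Jeor (female): BMR = 10(96.5) + 6.25(167) − 5(55) − 161 = 965 + 1043.75 − 275 − 161 = 1572.75 kcal/day.
TEE = 1572.75 × 1.2 = 1887.3 kcal/day.
With stress factor 1.5: 1887.3 × 1.5 = 2830.95 kcal/day.
Protein energy = 17% × 2830.95 = 481.2615 kcal.
Protein = 481.2615 ÷ 4 kcal/g = 120.3154 g.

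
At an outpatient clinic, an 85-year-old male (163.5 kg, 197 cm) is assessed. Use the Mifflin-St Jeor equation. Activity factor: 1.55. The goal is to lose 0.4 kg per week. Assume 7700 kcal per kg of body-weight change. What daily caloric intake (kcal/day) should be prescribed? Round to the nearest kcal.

Mifflin-St Jeor (male): BMR = 10(163.5) + 6.25(197) − 5(85) + 5 = 1635 + 1231.25 − 425 + 5 = 2446.25 kcal/day.
TEE = 2446.25 × 1.55 = 3791.6875 kcal/day.
Required daily deficit = 0.4 × 7700 ÷ 7 = 440 kcal/day.
Target intake = 3791.6875 − 440 = 3351.6875 kcal/day.

3352 kcal/day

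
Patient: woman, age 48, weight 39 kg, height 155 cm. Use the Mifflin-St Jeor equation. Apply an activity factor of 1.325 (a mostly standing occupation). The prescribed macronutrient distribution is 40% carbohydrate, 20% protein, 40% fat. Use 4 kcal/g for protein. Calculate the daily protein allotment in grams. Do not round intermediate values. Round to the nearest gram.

Mifflin-St Jeor (female): BMR = 10(39) + 6.25(155) − 5(48) − 161 = 390 + 968.75 − 240 − 161 = 957.75 kcal/day.
TEE = 957.75 × 1.325 = 1269.0188 kcal/day.
Protein energy = 20% × 1269.0188 = 253.8038 kcal.
Protein = 253.8038 ÷ 4 kcal/g = 63.4509 g.

63 g/day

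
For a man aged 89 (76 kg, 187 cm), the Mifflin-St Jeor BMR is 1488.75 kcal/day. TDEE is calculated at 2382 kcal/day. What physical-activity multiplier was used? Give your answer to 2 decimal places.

Activity factor = TEE ÷ BMR = 2382 ÷ 1488.75 = 1.6.

1.60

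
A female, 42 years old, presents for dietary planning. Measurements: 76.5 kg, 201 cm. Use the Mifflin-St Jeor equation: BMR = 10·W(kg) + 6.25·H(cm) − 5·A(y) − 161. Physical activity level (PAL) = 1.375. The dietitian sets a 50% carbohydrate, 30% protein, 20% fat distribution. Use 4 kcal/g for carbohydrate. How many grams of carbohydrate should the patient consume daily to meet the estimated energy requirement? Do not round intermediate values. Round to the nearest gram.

Mifflin-St Jeor (female): BMR = 10(76.5) + 6.25(201) − 5(42) − 161 = 765 + 1256.25 − 210 − 161 = 1650.25 kcal/day.
TEE = 1650.25 × 1.375 = 2269.0938 kcal/day.
Carbohydrate energy = 50% × 2269.0938 = 1134.5469 kcal.
Carbohydrate = 1134.5469 ÷ 4 kcal/g = 283.6367 g.

284 g/day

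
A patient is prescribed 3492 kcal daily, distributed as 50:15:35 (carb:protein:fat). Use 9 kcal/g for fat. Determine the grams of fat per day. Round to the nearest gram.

Fat energy = 35% × 3492 = 1222.2 kcal.
At 9 kcal/g: 1222.2 ÷ 9 = 135.8 g.

136 g/day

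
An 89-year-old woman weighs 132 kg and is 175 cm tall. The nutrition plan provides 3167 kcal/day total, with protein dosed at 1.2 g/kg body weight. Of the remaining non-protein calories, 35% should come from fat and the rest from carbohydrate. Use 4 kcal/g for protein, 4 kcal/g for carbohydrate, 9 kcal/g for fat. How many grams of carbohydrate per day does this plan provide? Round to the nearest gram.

Protein = 1.2 × 132 = 158.4 g → 158.4 × 4 = 633.6 kcal.
Non-protein calories = 3167 − 633.6 = 2533.4 kcal.
Fat: 35% × 2533.4 = 886.69 kcal; carbohydrate: 1646.71 kcal.
Carbohydrate: 1646.71 kcal ÷ 4 kcal/g = 411.6775 g.

412 g/day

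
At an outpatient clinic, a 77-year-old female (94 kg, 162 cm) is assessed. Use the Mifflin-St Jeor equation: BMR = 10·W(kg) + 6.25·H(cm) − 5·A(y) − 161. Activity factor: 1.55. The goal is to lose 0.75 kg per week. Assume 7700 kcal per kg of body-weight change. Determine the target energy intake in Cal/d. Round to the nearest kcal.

1355 Cal/d

Mifflin-St Jeor (female): BMR = 10(94) + 6.25(162) − 5(77) − 161 = 940 + 1012.5 − 385 − 161 = 1406.5 kcal/day.
TEE = 1406.5 × 1.55 = 2180.075 kcal/day.
Required daily deficit = 0.75 × 7700 ÷ 7 = 825 kcal/day.
Target intake = 2180.075 − 825 = 1355.075 kcal/day.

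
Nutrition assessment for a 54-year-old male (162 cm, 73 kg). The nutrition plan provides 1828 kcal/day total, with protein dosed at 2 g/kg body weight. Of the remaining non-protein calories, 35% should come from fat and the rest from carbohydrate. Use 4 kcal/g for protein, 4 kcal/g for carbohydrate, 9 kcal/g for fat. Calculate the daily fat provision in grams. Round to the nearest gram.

Protein = 2 × 73 = 146 g → 146 × 4 = 584 kcal.
Non-protein calories = 1828 − 584 = 1244 kcal.
Fat: 35% × 1244 = 435.4 kcal; carbohydrate: 808.6 kcal.
Fat: 435.4 kcal ÷ 9 kcal/g = 48.3778 g.

48 g/day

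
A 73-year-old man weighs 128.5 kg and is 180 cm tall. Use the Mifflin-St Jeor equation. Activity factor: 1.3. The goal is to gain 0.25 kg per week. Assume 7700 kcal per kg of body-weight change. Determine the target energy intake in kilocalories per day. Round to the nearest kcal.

2940 kilocalories per day

Mifflin-St Jeor (male): BMR = 10(128.5) + 6.25(180) − 5(73) + 5 = 1285 + 1125 − 365 + 5 = 2050 kcal/day.
TEE = 2050 × 1.3 = 2665 kcal/day.
Required daily surplus = 0.25 × 7700 ÷ 7 = 275 kcal/day.
Target intake = 2665 + 275 = 2940 kcal/day.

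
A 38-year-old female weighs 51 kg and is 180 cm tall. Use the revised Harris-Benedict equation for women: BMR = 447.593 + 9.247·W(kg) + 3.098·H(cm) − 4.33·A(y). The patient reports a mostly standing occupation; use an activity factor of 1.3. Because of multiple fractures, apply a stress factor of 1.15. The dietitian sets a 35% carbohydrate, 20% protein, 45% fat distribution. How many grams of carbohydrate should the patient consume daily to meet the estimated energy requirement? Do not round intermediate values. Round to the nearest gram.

Harris-Benedict: BMR = 447.593 + 9.247(51) + 3.098(180) − 4.33(38) = 1312.29 kcal/day.
TEE = 1312.29 × 1.3 = 1705.977 kcal/day.
With stress factor 1.15: 1705.977 × 1.15 = 1961.8736 kcal/day.
Carbohydrate energy = 35% × 1961.8736 = 686.6557 kcal.
Carbohydrate = 686.6557 ÷ 4 kcal/g = 171.6639 g.

172 g/day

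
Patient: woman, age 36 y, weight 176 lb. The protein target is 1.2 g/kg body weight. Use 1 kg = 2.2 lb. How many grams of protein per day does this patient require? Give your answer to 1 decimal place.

Weight in kg = 176 ÷ 2.2 = 80 kg.
Protein = 1.2 g/kg × 80 kg = 96 g/day.

96.0 g/day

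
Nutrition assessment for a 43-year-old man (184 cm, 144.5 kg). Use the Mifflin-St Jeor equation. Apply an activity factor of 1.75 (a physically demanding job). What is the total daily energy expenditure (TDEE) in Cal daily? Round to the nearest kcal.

Mifflin-St Jeor (male): BMR = 10(144.5) + 6.25(184) − 5(43) + 5 = 1445 + 1150 − 215 + 5 = 2385 kcal/day.
TEE = BMR × activity factor = 2385 × 1.75 = 4173.75 kcal/day.

4174 Cal daily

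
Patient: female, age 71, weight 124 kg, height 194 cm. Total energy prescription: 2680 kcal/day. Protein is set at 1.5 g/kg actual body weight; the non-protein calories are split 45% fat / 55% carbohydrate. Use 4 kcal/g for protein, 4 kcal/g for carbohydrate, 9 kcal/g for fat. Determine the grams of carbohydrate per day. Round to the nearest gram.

Protein = 1.5 × 124 = 186 g → 186 × 4 = 744 kcal.
Non-protein calories = 2680 − 744 = 1936 kcal.
Fat: 45% × 1936 = 871.2 kcal; carbohydrate: 1064.8 kcal.
Carbohydrate: 1064.8 kcal ÷ 4 kcal/g = 266.2 g.

266 g/day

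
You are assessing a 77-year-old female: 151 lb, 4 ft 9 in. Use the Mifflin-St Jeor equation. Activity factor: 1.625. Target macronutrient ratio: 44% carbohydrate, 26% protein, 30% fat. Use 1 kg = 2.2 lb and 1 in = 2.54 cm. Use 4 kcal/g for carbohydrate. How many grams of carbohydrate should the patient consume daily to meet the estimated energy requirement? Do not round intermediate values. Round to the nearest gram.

Convert to metric: weight = 151 ÷ 2.2 = 68.6364 kg; height = (4×12 + 9) × 2.54 = 57 × 2.54 = 144.78 cm.
Mifflin-St Jeor (female): BMR = 10(68.6364) + 6.25(144.78) − 5(77) − 161 = 686.3636 + 904.875 − 385 − 161 = 1045.2386 kcal/day.
TEE = 1045.2386 × 1.625 = 1698.5128 kcal/day.
Carbohydrate energy = 44% × 1698.5128 = 747.3456 kcal.
Carbohydrate = 747.3456 ÷ 4 kcal/g = 186.8364 g.

187 g/day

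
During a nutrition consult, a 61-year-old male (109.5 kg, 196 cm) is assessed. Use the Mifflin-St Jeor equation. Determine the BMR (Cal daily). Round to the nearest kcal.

2020 Cal daily

Mifflin-St Jeor (male): BMR = 10(109.5) + 6.25(196) − 5(61) + 5 = 1095 + 1225 − 305 + 5 = 2020 kcal/day.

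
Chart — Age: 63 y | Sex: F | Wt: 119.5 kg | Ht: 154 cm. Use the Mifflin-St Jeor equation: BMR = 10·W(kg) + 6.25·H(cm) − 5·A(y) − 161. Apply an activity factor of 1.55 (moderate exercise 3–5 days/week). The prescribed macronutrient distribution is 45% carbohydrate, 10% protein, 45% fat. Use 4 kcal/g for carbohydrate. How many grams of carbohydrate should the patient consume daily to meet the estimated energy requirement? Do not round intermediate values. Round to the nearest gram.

293 g/day

Mifflin-St Jeor (female): BMR = 10(119.5) + 6.25(154) − 5(63) − 161 = 1195 + 962.5 − 315 − 161 = 1681.5 kcal/day.
TEE = 1681.5 × 1.55 = 2606.325 kcal/day.
Carbohydrate energy = 45% × 2606.325 = 1172.8463 kcal.
Carbohydrate = 1172.8463 ÷ 4 kcal/g = 293.2116 g.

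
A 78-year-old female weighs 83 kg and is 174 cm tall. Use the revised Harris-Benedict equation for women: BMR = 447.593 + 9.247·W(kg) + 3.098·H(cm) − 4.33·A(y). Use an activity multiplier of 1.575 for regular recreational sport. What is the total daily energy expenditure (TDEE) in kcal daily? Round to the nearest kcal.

2231 kcal daily

Harris-Benedict: BMR = 447.593 + 9.247(83) + 3.098(174) − 4.33(78) = 1416.406 kcal/day.
TEE = BMR × activity factor = 1416.406 × 1.575 = 2230.8395 kcal/day.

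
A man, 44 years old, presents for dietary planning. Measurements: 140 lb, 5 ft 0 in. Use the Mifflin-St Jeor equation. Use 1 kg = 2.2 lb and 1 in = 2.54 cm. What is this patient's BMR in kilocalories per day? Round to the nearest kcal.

1374 kilocalories per day

Convert to metric: weight = 140 ÷ 2.2 = 63.6364 kg; height = (5×12 + 0) × 2.54 = 60 × 2.54 = 152.4 cm.
Mifflin-St Jeor (male): BMR = 10(63.6364) + 6.25(152.4) − 5(44) + 5 = 636.3636 + 952.5 − 220 + 5 = 1373.8636 kcal/day.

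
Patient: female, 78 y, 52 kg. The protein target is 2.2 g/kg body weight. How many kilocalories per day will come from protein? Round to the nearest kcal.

Protein = 2.2 g/kg × 52 kg = 114.4 g/day.
Protein energy = 114.4 g × 4 kcal/g = 457.6 kcal/day.

458 kcal/day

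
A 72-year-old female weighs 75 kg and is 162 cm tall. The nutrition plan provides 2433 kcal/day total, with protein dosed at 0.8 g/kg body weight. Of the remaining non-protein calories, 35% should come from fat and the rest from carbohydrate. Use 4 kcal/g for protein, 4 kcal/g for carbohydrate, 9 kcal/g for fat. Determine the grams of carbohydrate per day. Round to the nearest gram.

356 g/day

Protein = 0.8 × 75 = 60 g → 60 × 4 = 240 kcal.
Non-protein calories = 2433 − 240 = 2193 kcal.
Fat: 35% × 2193 = 767.55 kcal; carbohydrate: 1425.45 kcal.
Carbohydrate: 1425.45 kcal ÷ 4 kcal/g = 356.3625 g.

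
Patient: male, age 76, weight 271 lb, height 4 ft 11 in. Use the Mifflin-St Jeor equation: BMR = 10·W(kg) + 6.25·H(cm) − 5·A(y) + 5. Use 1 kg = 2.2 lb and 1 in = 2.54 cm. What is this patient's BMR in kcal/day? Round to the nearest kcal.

1793 kcal/day

Convert to metric: weight = 271 ÷ 2.2 = 123.1818 kg; height = (4×12 + 11) × 2.54 = 59 × 2.54 = 149.86 cm.
Mifflin-St Jeor (male): BMR = 10(123.1818) + 6.25(149.86) − 5(76) + 5 = 1231.8182 + 936.625 − 380 + 5 = 1793.4432 kcal/day.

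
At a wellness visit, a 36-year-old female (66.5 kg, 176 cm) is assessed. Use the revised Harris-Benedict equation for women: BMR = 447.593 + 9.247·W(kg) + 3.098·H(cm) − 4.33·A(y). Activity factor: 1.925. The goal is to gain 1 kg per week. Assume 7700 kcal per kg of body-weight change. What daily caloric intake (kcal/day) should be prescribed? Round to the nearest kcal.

Harris-Benedict: BMR = 447.593 + 9.247(66.5) + 3.098(176) − 4.33(36) = 1451.8865 kcal/day.
TEE = 1451.8865 × 1.925 = 2794.8815 kcal/day.
Required daily surplus = 1 × 7700 ÷ 7 = 1100 kcal/day.
Target intake = 2794.8815 + 1100 = 3894.8815 kcal/day.

3895 kcal/day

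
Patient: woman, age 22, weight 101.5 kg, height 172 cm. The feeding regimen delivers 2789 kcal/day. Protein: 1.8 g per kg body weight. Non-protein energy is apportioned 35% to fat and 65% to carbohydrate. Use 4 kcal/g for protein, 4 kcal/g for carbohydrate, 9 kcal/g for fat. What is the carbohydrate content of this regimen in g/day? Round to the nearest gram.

334 g/day

Protein = 1.8 × 101.5 = 182.7 g → 182.7 × 4 = 730.8 kcal.
Non-protein calories = 2789 − 730.8 = 2058.2 kcal.
Fat: 35% × 2058.2 = 720.37 kcal; carbohydrate: 1337.83 kcal.
Carbohydrate: 1337.83 kcal ÷ 4 kcal/g = 334.4575 g.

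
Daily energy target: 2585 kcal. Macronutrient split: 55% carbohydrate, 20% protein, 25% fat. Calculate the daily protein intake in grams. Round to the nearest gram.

Protein energy = 20% × 2585 = 517 kcal.
At 4 kcal/g: 517 ÷ 4 = 129.25 g.

129 g/day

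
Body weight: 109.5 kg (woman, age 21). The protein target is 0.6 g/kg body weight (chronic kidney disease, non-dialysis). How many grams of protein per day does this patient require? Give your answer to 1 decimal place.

65.7 g/day

Protein = 0.6 g/kg × 109.5 kg = 65.7 g/day.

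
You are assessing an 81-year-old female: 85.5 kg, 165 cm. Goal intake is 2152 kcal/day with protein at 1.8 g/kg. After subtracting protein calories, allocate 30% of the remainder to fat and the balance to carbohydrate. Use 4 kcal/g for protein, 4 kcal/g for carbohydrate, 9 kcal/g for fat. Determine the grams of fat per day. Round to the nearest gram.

Protein = 1.8 × 85.5 = 153.9 g → 153.9 × 4 = 615.6 kcal.
Non-protein calories = 2152 − 615.6 = 1536.4 kcal.
Fat: 30% × 1536.4 = 460.92 kcal; carbohydrate: 1075.48 kcal.
Fat: 460.92 kcal ÷ 9 kcal/g = 51.2133 g.

51 g/day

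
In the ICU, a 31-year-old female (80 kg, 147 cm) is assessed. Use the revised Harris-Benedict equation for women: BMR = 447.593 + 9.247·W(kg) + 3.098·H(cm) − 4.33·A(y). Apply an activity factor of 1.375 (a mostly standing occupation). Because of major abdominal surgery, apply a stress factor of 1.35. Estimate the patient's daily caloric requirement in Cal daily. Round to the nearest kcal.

Harris-Benedict: BMR = 447.593 + 9.247(80) + 3.098(147) − 4.33(31) = 1508.529 kcal/day.
TEE = BMR × activity factor = 1508.529 × 1.375 = 2074.2274 kcal/day.
Apply stress factor: 2074.2274 × 1.35 = 2800.207 kcal/day.

2800 Cal daily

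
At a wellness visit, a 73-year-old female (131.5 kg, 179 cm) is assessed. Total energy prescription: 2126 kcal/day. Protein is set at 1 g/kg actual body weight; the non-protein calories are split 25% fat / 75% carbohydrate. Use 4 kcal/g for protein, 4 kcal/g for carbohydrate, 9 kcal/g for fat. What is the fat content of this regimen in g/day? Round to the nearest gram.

44 g/day

Protein = 1 × 131.5 = 131.5 g → 131.5 × 4 = 526 kcal.
Non-protein calories = 2126 − 526 = 1600 kcal.
Fat: 25% × 1600 = 400 kcal; carbohydrate: 1200 kcal.
Fat: 400 kcal ÷ 9 kcal/g = 44.4444 g.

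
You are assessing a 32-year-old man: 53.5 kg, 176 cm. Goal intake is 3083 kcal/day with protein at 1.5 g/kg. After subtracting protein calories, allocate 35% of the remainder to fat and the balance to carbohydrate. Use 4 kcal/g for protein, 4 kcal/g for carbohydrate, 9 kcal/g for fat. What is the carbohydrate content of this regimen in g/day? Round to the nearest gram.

449 g/day

Protein = 1.5 × 53.5 = 80.25 g → 80.25 × 4 = 321 kcal.
Non-protein calories = 3083 − 321 = 2762 kcal.
Fat: 35% × 2762 = 966.7 kcal; carbohydrate: 1795.3 kcal.
Carbohydrate: 1795.3 kcal ÷ 4 kcal/g = 448.825 g.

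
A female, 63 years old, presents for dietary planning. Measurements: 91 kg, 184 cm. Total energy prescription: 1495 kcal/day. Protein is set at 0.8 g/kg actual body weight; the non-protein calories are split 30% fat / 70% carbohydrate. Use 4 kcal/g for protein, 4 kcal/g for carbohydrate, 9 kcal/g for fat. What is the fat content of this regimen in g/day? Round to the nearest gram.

40 g/day

Protein = 0.8 × 91 = 72.8 g → 72.8 × 4 = 291.2 kcal.
Non-protein calories = 1495 − 291.2 = 1203.8 kcal.
Fat: 30% × 1203.8 = 361.14 kcal; carbohydrate: 842.66 kcal.
Fat: 361.14 kcal ÷ 9 kcal/g = 40.1267 g.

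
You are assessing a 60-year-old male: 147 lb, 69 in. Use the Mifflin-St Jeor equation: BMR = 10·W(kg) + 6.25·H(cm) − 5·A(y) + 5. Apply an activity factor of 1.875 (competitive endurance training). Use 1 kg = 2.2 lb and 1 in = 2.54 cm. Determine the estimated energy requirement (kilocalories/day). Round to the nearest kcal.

Convert to metric: weight = 147 ÷ 2.2 = 66.8182 kg; height = 69 × 2.54 = 175.26 cm.
Mifflin-St Jeor (male): BMR = 10(66.8182) + 6.25(175.26) − 5(60) + 5 = 668.1818 + 1095.375 − 300 + 5 = 1468.5568 kcal/day.
TEE = BMR × activity factor = 1468.5568 × 1.875 = 2753.544 kcal/day.

2754 kilocalories/day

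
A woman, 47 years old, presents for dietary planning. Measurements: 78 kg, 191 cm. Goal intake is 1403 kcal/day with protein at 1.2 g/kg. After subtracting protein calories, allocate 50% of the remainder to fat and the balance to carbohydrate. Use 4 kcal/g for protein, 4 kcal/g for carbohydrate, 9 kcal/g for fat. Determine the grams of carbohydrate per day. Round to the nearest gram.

Protein = 1.2 × 78 = 93.6 g → 93.6 × 4 = 374.4 kcal.
Non-protein calories = 1403 − 374.4 = 1028.6 kcal.
Fat: 50% × 1028.6 = 514.3 kcal; carbohydrate: 514.3 kcal.
Carbohydrate: 514.3 kcal ÷ 4 kcal/g = 128.575 g.

129 g/day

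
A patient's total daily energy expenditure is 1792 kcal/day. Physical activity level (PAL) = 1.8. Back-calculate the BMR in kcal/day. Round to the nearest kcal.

996 kcal/day

BMR = TEE ÷ activity factor = 1792 ÷ 1.8 = 995.5556 kcal/day.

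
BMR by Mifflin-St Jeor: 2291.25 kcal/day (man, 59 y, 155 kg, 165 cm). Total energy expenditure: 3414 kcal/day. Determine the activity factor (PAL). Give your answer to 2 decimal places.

1.49

Activity factor = TEE ÷ BMR = 3414 ÷ 2291.25 = 1.49.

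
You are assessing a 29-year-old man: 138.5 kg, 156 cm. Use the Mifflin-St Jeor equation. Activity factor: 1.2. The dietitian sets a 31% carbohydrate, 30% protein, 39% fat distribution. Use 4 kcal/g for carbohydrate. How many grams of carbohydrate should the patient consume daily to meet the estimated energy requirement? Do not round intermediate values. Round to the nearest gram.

206 g/day

Mifflin-St Jeor (male): BMR = 10(138.5) + 6.25(156) − 5(29) + 5 = 1385 + 975 − 145 + 5 = 2220 kcal/day.
TEE = 2220 × 1.2 = 2664 kcal/day.
Carbohydrate energy = 31% × 2664 = 825.84 kcal.
Carbohydrate = 825.84 ÷ 4 kcal/g = 206.46 g.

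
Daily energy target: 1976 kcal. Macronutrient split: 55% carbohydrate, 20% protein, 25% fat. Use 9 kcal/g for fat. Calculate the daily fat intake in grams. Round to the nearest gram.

Fat energy = 25% × 1976 = 494 kcal.
At 9 kcal/g: 494 ÷ 9 = 54.8889 g.

55 g/day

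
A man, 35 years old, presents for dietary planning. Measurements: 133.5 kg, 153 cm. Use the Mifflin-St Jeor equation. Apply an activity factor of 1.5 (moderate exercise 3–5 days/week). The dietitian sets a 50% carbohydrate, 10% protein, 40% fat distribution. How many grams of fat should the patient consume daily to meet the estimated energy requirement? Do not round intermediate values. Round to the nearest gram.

Mifflin-St Jeor (male): BMR = 10(133.5) + 6.25(153) − 5(35) + 5 = 1335 + 956.25 − 175 + 5 = 2121.25 kcal/day.
TEE = 2121.25 × 1.5 = 3181.875 kcal/day.
Fat energy = 40% × 3181.875 = 1272.75 kcal.
Fat = 1272.75 ÷ 9 kcal/g = 141.4167 g.

141 g/day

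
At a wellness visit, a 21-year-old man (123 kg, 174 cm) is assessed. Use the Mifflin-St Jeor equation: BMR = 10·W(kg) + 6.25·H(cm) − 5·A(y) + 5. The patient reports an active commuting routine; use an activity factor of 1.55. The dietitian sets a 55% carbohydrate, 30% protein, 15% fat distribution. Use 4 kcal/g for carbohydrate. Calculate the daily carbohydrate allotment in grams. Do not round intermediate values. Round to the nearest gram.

Mifflin-St Jeor (male): BMR = 10(123) + 6.25(174) − 5(21) + 5 = 1230 + 1087.5 − 105 + 5 = 2217.5 kcal/day.
TEE = 2217.5 × 1.55 = 3437.125 kcal/day.
Carbohydrate energy = 55% × 3437.125 = 1890.4188 kcal.
Carbohydrate = 1890.4188 ÷ 4 kcal/g = 472.6047 g.

473 g/day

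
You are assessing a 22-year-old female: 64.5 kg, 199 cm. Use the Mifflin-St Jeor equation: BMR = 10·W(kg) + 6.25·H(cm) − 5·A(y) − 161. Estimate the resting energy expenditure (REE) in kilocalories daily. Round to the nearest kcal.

Mifflin-St Jeor (female): BMR = 10(64.5) + 6.25(199) − 5(22) − 161 = 645 + 1243.75 − 110 − 161 = 1617.75 kcal/day.

1618 kilocalories daily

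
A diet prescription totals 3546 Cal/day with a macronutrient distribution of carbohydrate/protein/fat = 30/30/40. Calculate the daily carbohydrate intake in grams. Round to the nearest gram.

Carbohydrate energy = 30% × 3546 = 1063.8 kcal.
At 4 kcal/g: 1063.8 ÷ 4 = 265.95 g.

266 g/day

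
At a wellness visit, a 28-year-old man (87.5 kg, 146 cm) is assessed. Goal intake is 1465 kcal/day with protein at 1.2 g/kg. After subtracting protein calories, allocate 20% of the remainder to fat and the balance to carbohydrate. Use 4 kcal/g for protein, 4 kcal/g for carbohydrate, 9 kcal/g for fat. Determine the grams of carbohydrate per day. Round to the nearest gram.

Protein = 1.2 × 87.5 = 105 g → 105 × 4 = 420 kcal.
Non-protein calories = 1465 − 420 = 1045 kcal.
Fat: 20% × 1045 = 209 kcal; carbohydrate: 836 kcal.
Carbohydrate: 836 kcal ÷ 4 kcal/g = 209 g.

209 g/day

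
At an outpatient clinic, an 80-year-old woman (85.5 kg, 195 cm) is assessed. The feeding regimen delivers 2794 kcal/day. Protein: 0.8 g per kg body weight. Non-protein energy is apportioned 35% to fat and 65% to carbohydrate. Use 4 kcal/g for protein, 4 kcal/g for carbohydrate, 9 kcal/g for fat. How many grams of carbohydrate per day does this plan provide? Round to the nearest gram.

Protein = 0.8 × 85.5 = 68.4 g → 68.4 × 4 = 273.6 kcal.
Non-protein calories = 2794 − 273.6 = 2520.4 kcal.
Fat: 35% × 2520.4 = 882.14 kcal; carbohydrate: 1638.26 kcal.
Carbohydrate: 1638.26 kcal ÷ 4 kcal/g = 409.565 g.

410 g/day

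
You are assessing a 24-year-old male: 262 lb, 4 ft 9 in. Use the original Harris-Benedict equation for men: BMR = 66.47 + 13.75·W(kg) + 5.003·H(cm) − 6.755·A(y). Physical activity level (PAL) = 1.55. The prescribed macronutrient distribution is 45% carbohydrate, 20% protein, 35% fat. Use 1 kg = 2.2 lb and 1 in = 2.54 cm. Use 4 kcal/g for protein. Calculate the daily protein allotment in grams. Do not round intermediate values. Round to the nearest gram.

Convert to metric: weight = 262 ÷ 2.2 = 119.0909 kg; height = (4×12 + 9) × 2.54 = 57 × 2.54 = 144.78 cm.
Harris-Benedict: BMR = 66.47 + 13.75(119.0909) + 5.003(144.78) − 6.755(24) = 2266.1843 kcal/day.
TEE = 2266.1843 × 1.55 = 3512.5857 kcal/day.
Protein energy = 20% × 3512.5857 = 702.5171 kcal.
Protein = 702.5171 ÷ 4 kcal/g = 175.6293 g.

176 g/day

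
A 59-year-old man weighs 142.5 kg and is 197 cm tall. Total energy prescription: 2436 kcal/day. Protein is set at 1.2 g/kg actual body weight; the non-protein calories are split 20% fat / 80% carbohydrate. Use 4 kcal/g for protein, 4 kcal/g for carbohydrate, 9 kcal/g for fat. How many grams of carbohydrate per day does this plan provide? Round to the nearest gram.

Protein = 1.2 × 142.5 = 171 g → 171 × 4 = 684 kcal.
Non-protein calories = 2436 − 684 = 1752 kcal.
Fat: 20% × 1752 = 350.4 kcal; carbohydrate: 1401.6 kcal.
Carbohydrate: 1401.6 kcal ÷ 4 kcal/g = 350.4 g.

350 g/day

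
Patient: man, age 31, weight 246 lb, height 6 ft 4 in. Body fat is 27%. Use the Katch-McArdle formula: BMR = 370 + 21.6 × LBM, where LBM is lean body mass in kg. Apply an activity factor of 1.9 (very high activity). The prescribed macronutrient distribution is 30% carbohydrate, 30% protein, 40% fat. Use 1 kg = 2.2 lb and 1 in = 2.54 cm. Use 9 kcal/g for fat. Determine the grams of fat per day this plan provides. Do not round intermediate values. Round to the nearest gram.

180 g/day

Convert to metric: weight = 246 ÷ 2.2 = 111.8182 kg; height = (6×12 + 4) × 2.54 = 76 × 2.54 = 193.04 cm.
LBM = 111.8182 × (1 − 0.27) = 81.6273 kg. Katch-McArdle: BMR = 370 + 21.6 × 81.6273 = 2133.1491 kcal/day.
TEE = 2133.1491 × 1.9 = 4052.9833 kcal/day.
Fat energy = 40% × 4052.9833 = 1621.1933 kcal.
Fat = 1621.1933 ÷ 9 kcal/g = 180.1326 g.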